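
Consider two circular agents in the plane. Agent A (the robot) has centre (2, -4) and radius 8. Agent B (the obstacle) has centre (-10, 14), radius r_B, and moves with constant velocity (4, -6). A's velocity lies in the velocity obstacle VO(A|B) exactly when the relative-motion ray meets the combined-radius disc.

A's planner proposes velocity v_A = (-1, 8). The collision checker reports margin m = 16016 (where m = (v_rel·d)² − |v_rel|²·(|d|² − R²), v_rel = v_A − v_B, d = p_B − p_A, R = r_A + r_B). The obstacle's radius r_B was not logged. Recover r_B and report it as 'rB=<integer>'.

m = 16016
d = (-12, 18);  v_rel = (-5, 14),  |v_rel|² = 221
v_rel×d = (-5)·(18) − (14)·(-12) = 78
since m = R²·221 − 78²:  R² = (6084 + 16016) / 221 = 100
R = √100 = 10  ⇒  r_B = 10 − 8 = 2

rB=2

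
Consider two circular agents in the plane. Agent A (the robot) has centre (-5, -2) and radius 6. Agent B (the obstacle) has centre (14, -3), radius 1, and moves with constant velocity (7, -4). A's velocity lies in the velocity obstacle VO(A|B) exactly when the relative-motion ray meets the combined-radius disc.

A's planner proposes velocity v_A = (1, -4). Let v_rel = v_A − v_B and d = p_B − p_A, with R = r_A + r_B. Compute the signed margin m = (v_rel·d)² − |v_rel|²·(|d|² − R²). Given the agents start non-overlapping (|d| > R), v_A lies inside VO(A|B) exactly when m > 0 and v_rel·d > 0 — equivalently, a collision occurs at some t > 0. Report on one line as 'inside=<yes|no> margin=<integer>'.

d = (19, -1),  |d|² = 362;  R = 6+1 = 7,  c = 362−7² = 313
v_rel = (-6, 0),  |v_rel|² = 36;  v_rel·d = (-6)·(19) + (0)·(-1) = -114
36·t² + 228·t + 313 = 0  ⇒  m = (-114)² − 36·313 = 1728
m = 1728 > 0,  v_rel·d = -114 < 0  ⇒  outside

inside=no margin=1728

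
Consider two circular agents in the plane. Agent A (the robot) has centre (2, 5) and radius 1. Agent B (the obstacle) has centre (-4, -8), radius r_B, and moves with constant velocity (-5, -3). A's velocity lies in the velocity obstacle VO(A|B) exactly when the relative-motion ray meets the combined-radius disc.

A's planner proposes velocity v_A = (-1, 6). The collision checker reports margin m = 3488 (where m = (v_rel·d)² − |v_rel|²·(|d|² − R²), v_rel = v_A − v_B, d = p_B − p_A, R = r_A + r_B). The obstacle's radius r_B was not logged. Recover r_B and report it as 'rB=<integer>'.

m = 3488
d = (-6, -13);  v_rel = (4, 9),  |v_rel|² = 97
v_rel×d = (4)·(-13) − (9)·(-6) = 2
since m = R²·97 − 2²:  R² = (4 + 3488) / 97 = 36
R = √36 = 6  ⇒  r_B = 6 − 1 = 5

rB=5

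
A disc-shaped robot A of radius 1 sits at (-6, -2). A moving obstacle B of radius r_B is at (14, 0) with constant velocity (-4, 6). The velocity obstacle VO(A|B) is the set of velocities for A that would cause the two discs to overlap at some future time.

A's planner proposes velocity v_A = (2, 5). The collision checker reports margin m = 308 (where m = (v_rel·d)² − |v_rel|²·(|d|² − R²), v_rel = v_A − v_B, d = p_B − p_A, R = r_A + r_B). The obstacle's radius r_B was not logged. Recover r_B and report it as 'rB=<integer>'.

m = 308
d = (20, 2);  v_rel = (6, -1),  |v_rel|² = 37
v_rel×d = (6)·(2) − (-1)·(20) = 32
since m = R²·37 − 32²:  R² = (1024 + 308) / 37 = 36
R = √36 = 6  ⇒  r_B = 6 − 1 = 5

rB=5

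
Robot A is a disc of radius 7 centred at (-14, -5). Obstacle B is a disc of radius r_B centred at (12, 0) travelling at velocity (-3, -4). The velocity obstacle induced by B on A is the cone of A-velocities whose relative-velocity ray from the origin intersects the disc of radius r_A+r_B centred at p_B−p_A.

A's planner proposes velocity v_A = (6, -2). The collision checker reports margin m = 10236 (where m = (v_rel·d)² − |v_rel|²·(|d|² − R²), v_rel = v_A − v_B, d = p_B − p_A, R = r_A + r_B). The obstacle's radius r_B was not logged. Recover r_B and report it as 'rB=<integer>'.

m = 10236
d = (26, 5);  v_rel = (9, 2),  |v_rel|² = 85
v_rel×d = (9)·(5) − (2)·(26) = -7
since m = R²·85 − (-7)²:  R² = (49 + 10236) / 85 = 121
R = √121 = 11  ⇒  r_B = 11 − 7 = 4

rB=4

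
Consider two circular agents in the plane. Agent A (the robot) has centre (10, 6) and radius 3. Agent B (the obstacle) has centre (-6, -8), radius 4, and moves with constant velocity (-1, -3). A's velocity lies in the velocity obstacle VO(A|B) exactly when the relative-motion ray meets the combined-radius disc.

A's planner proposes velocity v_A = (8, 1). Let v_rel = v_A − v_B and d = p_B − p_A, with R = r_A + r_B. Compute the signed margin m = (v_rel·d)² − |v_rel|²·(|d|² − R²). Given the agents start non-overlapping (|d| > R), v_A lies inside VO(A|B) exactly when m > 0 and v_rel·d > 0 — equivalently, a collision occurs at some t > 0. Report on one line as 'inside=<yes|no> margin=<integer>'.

d = (-16, -14),  |d|² = 452;  R = 3+4 = 7,  c = 452−7² = 403
v_rel = (9, 4),  |v_rel|² = 97;  v_rel·d = (9)·(-16) + (4)·(-14) = -200
97·t² + 400·t + 403 = 0  ⇒  m = (-200)² − 97·403 = 909
m = 909 > 0,  v_rel·d = -200 < 0  ⇒  outside

inside=no margin=909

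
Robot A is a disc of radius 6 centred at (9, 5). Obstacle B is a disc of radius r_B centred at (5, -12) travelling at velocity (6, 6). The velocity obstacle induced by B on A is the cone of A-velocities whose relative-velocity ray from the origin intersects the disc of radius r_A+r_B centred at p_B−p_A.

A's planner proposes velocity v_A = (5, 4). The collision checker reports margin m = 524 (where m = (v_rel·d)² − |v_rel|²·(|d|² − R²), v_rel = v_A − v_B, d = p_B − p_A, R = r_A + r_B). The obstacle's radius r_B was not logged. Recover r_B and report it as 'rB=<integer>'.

m = 524
d = (-4, -17);  v_rel = (-1, -2),  |v_rel|² = 5
v_rel×d = (-1)·(-17) − (-2)·(-4) = 9
since m = R²·5 − 9²:  R² = (81 + 524) / 5 = 121
R = √121 = 11  ⇒  r_B = 11 − 6 = 5

rB=5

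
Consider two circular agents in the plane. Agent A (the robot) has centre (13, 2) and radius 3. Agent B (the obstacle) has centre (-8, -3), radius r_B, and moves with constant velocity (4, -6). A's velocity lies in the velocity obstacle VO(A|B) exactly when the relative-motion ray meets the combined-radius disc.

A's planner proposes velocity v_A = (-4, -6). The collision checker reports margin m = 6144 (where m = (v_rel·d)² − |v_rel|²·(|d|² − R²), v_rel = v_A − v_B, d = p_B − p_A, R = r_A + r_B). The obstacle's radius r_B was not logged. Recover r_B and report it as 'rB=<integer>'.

m = 6144
d = (-21, -5);  v_rel = (-8, 0),  |v_rel|² = 64
v_rel×d = (-8)·(-5) − (0)·(-21) = 40
since m = R²·64 − 40²:  R² = (1600 + 6144) / 64 = 121
R = √121 = 11  ⇒  r_B = 11 − 3 = 8

rB=8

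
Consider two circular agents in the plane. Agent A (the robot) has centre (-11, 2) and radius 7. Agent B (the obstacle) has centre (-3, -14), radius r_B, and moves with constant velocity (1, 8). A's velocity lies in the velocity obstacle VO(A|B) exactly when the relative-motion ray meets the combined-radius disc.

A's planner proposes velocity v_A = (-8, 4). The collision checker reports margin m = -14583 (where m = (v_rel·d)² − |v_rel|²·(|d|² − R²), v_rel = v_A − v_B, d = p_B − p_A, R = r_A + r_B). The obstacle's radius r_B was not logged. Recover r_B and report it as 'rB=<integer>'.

m = -14583
d = (8, -16);  v_rel = (-9, -4),  |v_rel|² = 97
v_rel×d = (-9)·(-16) − (-4)·(8) = 176
since m = R²·97 − 176²:  R² = (30976 + -14583) / 97 = 169
R = √169 = 13  ⇒  r_B = 13 − 7 = 6

rB=6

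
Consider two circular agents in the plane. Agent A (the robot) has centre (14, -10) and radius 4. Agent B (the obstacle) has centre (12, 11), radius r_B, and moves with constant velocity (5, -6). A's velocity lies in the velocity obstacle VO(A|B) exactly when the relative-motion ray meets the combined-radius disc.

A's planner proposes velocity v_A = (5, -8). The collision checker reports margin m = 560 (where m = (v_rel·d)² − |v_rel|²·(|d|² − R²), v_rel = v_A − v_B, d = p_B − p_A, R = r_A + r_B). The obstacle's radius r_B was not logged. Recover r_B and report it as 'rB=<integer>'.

m = 560
d = (-2, 21);  v_rel = (0, -2),  |v_rel|² = 4
v_rel×d = (0)·(21) − (-2)·(-2) = -4
since m = R²·4 − (-4)²:  R² = (16 + 560) / 4 = 144
R = √144 = 12  ⇒  r_B = 12 − 4 = 8

rB=8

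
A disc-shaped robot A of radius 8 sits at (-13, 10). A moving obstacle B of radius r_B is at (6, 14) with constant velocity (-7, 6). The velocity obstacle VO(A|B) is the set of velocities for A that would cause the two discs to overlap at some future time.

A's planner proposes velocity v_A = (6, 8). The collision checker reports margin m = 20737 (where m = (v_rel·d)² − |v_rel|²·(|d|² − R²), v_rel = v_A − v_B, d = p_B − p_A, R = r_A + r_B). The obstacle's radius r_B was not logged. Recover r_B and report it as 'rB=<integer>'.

m = 20737
d = (19, 4);  v_rel = (13, 2),  |v_rel|² = 173
v_rel×d = (13)·(4) − (2)·(19) = 14
since m = R²·173 − 14²:  R² = (196 + 20737) / 173 = 121
R = √121 = 11  ⇒  r_B = 11 − 8 = 3

rB=3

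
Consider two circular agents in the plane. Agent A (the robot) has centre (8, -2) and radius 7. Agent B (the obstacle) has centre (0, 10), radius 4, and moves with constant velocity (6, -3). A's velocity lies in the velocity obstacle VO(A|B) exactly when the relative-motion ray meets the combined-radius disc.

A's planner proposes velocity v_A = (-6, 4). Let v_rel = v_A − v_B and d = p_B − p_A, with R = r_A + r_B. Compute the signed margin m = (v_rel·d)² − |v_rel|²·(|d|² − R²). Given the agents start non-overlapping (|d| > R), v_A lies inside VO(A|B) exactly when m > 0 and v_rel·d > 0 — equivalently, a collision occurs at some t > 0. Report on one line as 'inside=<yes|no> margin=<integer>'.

d = (-8, 12),  |d|² = 208;  R = 7+4 = 11,  c = 208−11² = 87
v_rel = (-12, 7),  |v_rel|² = 193;  v_rel·d = (-12)·(-8) + (7)·(12) = 180
193·t² − 360·t + 87 = 0  ⇒  m = 180² − 193·87 = 15609
m = 15609 > 0,  v_rel·d = 180 > 0  ⇒  inside

inside=yes margin=15609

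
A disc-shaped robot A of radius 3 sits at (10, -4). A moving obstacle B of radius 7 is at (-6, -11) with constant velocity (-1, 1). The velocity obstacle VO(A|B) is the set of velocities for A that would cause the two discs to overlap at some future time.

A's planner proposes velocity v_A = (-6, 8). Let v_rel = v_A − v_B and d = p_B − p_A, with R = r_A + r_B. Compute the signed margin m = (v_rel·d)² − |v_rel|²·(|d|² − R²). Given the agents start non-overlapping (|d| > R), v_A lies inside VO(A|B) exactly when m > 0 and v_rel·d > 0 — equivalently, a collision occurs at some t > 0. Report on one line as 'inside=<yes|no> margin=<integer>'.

d = (-16, -7),  |d|² = 305;  R = 3+7 = 10,  c = 305−10² = 205
v_rel = (-5, 7),  |v_rel|² = 74;  v_rel·d = (-5)·(-16) + (7)·(-7) = 31
74·t² − 62·t + 205 = 0  ⇒  m = 31² − 74·205 = -14209
m = -14209 < 0,  v_rel·d = 31 > 0  ⇒  outside

inside=no margin=-14209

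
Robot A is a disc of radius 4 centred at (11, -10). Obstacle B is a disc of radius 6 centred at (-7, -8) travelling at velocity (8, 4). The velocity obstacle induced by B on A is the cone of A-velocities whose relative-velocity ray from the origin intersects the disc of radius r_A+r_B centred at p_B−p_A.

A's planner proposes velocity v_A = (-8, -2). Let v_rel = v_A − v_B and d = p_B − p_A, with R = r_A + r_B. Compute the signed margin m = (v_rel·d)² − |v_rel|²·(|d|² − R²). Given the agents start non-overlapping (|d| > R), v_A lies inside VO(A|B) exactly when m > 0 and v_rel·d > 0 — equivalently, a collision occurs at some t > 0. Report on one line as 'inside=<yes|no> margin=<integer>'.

d = (-18, 2),  |d|² = 328;  R = 4+6 = 10,  c = 328−10² = 228
v_rel = (-16, -6),  |v_rel|² = 292;  v_rel·d = (-16)·(-18) + (-6)·(2) = 276
292·t² − 552·t + 228 = 0  ⇒  m = 276² − 292·228 = 9600
m = 9600 > 0,  v_rel·d = 276 > 0  ⇒  inside

inside=yes margin=9600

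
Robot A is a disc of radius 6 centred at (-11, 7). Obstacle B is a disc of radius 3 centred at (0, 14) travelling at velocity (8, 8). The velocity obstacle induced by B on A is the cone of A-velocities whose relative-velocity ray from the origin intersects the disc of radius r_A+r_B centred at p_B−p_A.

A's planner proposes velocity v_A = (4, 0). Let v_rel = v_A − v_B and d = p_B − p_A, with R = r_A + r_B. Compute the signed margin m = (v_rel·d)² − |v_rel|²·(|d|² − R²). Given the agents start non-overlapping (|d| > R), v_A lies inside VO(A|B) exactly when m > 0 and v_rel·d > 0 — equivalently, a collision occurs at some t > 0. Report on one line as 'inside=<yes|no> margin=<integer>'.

d = (11, 7),  |d|² = 170;  R = 6+3 = 9,  c = 170−9² = 89
v_rel = (-4, -8),  |v_rel|² = 80;  v_rel·d = (-4)·(11) + (-8)·(7) = -100
80·t² + 200·t + 89 = 0  ⇒  m = (-100)² − 80·89 = 2880
m = 2880 > 0,  v_rel·d = -100 < 0  ⇒  outside

inside=no margin=2880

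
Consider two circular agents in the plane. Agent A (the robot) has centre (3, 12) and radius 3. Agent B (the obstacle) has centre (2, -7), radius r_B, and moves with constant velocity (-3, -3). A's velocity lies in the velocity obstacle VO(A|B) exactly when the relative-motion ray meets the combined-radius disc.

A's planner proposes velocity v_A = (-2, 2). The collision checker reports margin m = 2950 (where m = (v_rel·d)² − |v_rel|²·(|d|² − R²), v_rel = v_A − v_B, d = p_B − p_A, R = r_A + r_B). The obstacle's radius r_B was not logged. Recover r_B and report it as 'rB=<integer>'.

m = 2950
d = (-1, -19);  v_rel = (1, 5),  |v_rel|² = 26
v_rel×d = (1)·(-19) − (5)·(-1) = -14
since m = R²·26 − (-14)²:  R² = (196 + 2950) / 26 = 121
R = √121 = 11  ⇒  r_B = 11 − 3 = 8

rB=8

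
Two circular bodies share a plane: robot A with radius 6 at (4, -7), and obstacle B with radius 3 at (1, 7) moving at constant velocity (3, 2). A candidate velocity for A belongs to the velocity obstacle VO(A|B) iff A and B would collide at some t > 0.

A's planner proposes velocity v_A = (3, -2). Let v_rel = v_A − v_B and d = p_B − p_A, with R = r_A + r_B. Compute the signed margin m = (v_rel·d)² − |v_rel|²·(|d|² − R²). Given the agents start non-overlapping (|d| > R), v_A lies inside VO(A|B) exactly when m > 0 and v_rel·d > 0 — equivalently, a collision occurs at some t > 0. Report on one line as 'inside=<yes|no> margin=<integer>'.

d = (-3, 14),  |d|² = 205;  R = 6+3 = 9,  c = 205−9² = 124
v_rel = (0, -4),  |v_rel|² = 16;  v_rel·d = (0)·(-3) + (-4)·(14) = -56
16·t² + 112·t + 124 = 0  ⇒  m = (-56)² − 16·124 = 1152
m = 1152 > 0,  v_rel·d = -56 < 0  ⇒  outside

inside=no margin=1152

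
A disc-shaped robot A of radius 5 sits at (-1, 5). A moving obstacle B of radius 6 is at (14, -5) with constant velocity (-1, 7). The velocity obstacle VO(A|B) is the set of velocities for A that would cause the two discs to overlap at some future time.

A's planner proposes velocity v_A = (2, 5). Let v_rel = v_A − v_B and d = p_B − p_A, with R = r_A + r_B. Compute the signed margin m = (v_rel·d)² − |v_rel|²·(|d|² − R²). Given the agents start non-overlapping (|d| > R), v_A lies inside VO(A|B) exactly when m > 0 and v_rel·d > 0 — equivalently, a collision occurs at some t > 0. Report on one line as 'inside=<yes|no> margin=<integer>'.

d = (15, -10),  |d|² = 325;  R = 5+6 = 11,  c = 325−11² = 204
v_rel = (3, -2),  |v_rel|² = 13;  v_rel·d = (3)·(15) + (-2)·(-10) = 65
13·t² − 130·t + 204 = 0  ⇒  m = 65² − 13·204 = 1573
m = 1573 > 0,  v_rel·d = 65 > 0  ⇒  inside

inside=yes margin=1573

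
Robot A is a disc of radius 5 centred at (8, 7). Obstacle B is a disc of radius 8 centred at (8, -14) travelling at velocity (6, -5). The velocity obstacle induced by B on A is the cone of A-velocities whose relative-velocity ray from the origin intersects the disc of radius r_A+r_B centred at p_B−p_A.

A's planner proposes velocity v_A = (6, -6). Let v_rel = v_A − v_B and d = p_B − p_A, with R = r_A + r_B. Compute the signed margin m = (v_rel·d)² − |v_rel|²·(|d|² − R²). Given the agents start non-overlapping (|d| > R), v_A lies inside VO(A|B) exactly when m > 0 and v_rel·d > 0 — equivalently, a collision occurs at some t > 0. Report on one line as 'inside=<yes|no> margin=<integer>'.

d = (0, -21),  |d|² = 441;  R = 5+8 = 13,  c = 441−13² = 272
v_rel = (0, -1),  |v_rel|² = 1;  v_rel·d = (0)·(0) + (-1)·(-21) = 21
1·t² − 42·t + 272 = 0  ⇒  m = 21² − 1·272 = 169
m = 169 > 0,  v_rel·d = 21 > 0  ⇒  inside

inside=yes margin=169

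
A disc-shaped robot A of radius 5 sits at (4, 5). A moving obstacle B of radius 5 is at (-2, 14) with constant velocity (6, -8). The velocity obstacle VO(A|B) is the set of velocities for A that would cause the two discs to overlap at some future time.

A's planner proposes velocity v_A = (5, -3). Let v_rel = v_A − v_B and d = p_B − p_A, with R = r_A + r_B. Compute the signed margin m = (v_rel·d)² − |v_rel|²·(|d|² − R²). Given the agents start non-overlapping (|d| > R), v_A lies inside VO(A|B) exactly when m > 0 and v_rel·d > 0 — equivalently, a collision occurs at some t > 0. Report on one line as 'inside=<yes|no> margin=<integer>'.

d = (-6, 9),  |d|² = 117;  R = 5+5 = 10,  c = 117−10² = 17
v_rel = (-1, 5),  |v_rel|² = 26;  v_rel·d = (-1)·(-6) + (5)·(9) = 51
26·t² − 102·t + 17 = 0  ⇒  m = 51² − 26·17 = 2159
m = 2159 > 0,  v_rel·d = 51 > 0  ⇒  inside

inside=yes margin=2159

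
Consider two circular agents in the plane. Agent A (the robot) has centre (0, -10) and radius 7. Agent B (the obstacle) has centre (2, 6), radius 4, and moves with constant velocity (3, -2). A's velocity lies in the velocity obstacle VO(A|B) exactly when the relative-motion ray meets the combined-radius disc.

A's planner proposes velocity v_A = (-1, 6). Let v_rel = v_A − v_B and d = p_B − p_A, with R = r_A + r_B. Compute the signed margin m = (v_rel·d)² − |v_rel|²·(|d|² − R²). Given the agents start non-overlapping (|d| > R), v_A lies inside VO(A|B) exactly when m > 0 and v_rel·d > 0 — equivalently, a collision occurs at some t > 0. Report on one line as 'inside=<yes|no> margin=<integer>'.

d = (2, 16),  |d|² = 260;  R = 7+4 = 11,  c = 260−11² = 139
v_rel = (-4, 8),  |v_rel|² = 80;  v_rel·d = (-4)·(2) + (8)·(16) = 120
80·t² − 240·t + 139 = 0  ⇒  m = 120² − 80·139 = 3280
m = 3280 > 0,  v_rel·d = 120 > 0  ⇒  inside

inside=yes margin=3280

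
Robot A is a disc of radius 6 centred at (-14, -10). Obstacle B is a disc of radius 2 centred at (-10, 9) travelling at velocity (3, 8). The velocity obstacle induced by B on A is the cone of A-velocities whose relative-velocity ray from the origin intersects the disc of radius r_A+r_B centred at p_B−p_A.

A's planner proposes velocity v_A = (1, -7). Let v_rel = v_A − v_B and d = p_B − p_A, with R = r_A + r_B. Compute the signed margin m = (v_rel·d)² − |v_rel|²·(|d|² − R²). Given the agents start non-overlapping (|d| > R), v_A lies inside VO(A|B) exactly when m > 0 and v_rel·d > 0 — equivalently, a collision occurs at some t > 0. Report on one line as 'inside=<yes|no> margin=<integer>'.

d = (4, 19),  |d|² = 377;  R = 6+2 = 8,  c = 377−8² = 313
v_rel = (-2, -15),  |v_rel|² = 229;  v_rel·d = (-2)·(4) + (-15)·(19) = -293
229·t² + 586·t + 313 = 0  ⇒  m = (-293)² − 229·313 = 14172
m = 14172 > 0,  v_rel·d = -293 < 0  ⇒  outside

inside=no margin=14172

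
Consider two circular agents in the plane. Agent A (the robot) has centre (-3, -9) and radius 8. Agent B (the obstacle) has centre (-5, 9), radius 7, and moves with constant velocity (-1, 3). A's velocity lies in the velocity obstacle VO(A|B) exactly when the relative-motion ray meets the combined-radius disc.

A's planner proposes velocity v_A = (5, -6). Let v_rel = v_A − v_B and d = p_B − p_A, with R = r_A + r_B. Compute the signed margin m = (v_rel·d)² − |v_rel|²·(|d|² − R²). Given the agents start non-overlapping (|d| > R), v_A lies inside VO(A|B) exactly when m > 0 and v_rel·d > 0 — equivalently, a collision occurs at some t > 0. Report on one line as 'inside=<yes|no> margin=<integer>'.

d = (-2, 18),  |d|² = 328;  R = 8+7 = 15,  c = 328−15² = 103
v_rel = (6, -9),  |v_rel|² = 117;  v_rel·d = (6)·(-2) + (-9)·(18) = -174
117·t² + 348·t + 103 = 0  ⇒  m = (-174)² − 117·103 = 18225
m = 18225 > 0,  v_rel·d = -174 < 0  ⇒  outside

inside=no margin=18225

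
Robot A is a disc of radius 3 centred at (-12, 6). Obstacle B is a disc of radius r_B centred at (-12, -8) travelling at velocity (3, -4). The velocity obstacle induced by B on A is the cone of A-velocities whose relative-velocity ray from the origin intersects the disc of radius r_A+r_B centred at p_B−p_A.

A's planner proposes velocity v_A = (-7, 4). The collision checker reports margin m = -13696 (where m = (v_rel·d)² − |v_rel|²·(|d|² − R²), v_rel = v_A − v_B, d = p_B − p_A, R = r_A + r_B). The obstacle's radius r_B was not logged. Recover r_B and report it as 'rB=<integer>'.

m = -13696
d = (0, -14);  v_rel = (-10, 8),  |v_rel|² = 164
v_rel×d = (-10)·(-14) − (8)·(0) = 140
since m = R²·164 − 140²:  R² = (19600 + -13696) / 164 = 36
R = √36 = 6  ⇒  r_B = 6 − 3 = 3

rB=3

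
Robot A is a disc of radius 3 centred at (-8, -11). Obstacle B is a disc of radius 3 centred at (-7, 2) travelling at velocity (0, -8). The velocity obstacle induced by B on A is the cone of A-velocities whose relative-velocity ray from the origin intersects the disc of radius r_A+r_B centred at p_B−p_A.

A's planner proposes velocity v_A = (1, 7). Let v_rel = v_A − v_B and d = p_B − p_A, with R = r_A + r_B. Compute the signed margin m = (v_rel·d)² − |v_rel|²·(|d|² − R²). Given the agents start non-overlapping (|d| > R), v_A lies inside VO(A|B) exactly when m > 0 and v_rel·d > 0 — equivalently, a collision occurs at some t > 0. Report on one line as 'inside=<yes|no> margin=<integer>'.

d = (1, 13),  |d|² = 170;  R = 3+3 = 6,  c = 170−6² = 134
v_rel = (1, 15),  |v_rel|² = 226;  v_rel·d = (1)·(1) + (15)·(13) = 196
226·t² − 392·t + 134 = 0  ⇒  m = 196² − 226·134 = 8132
m = 8132 > 0,  v_rel·d = 196 > 0  ⇒  inside

inside=yes margin=8132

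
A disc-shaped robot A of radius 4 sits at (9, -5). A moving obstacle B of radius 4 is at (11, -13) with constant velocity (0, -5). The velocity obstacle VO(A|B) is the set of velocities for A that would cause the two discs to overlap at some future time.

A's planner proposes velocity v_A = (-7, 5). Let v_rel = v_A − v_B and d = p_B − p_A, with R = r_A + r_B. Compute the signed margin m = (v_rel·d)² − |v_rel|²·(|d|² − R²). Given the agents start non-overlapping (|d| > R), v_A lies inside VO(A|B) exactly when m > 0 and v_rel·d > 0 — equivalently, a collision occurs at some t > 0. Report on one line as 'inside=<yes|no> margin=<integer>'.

d = (2, -8),  |d|² = 68;  R = 4+4 = 8,  c = 68−8² = 4
v_rel = (-7, 10),  |v_rel|² = 149;  v_rel·d = (-7)·(2) + (10)·(-8) = -94
149·t² + 188·t + 4 = 0  ⇒  m = (-94)² − 149·4 = 8240
m = 8240 > 0,  v_rel·d = -94 < 0  ⇒  outside

inside=no margin=8240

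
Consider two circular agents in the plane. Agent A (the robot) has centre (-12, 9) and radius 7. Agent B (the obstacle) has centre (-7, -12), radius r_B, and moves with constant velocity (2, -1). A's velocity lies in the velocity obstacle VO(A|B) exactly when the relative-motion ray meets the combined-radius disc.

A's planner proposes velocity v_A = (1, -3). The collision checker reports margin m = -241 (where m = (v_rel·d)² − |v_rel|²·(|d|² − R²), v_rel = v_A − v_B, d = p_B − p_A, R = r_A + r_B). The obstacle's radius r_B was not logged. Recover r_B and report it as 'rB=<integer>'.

m = -241
d = (5, -21);  v_rel = (-1, -2),  |v_rel|² = 5
v_rel×d = (-1)·(-21) − (-2)·(5) = 31
since m = R²·5 − 31²:  R² = (961 + -241) / 5 = 144
R = √144 = 12  ⇒  r_B = 12 − 7 = 5

rB=5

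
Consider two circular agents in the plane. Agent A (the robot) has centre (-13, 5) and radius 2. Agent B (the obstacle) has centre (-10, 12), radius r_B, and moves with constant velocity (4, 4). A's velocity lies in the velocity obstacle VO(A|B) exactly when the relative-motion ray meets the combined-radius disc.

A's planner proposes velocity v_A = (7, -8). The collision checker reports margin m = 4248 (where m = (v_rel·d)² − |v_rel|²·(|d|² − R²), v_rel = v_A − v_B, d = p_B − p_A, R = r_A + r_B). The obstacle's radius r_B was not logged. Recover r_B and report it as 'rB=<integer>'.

m = 4248
d = (3, 7);  v_rel = (3, -12),  |v_rel|² = 153
v_rel×d = (3)·(7) − (-12)·(3) = 57
since m = R²·153 − 57²:  R² = (3249 + 4248) / 153 = 49
R = √49 = 7  ⇒  r_B = 7 − 2 = 5

rB=5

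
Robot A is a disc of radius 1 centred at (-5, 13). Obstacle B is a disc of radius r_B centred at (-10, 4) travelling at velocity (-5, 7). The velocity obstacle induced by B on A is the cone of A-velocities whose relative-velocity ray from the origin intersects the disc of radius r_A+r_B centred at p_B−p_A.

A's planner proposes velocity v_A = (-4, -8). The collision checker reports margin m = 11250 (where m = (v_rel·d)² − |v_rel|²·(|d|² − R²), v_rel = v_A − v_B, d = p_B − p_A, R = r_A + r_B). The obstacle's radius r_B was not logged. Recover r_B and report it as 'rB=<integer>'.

m = 11250
d = (-5, -9);  v_rel = (1, -15),  |v_rel|² = 226
v_rel×d = (1)·(-9) − (-15)·(-5) = -84
since m = R²·226 − (-84)²:  R² = (7056 + 11250) / 226 = 81
R = √81 = 9  ⇒  r_B = 9 − 1 = 8

rB=8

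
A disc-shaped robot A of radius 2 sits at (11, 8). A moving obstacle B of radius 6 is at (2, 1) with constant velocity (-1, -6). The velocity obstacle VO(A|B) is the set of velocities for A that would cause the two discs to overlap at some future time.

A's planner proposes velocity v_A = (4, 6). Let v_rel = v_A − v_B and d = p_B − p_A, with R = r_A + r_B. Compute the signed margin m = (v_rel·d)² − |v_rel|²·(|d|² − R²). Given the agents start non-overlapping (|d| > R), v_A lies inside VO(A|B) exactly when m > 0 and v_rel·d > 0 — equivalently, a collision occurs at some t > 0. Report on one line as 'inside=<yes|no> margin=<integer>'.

d = (-9, -7),  |d|² = 130;  R = 2+6 = 8,  c = 130−8² = 66
v_rel = (5, 12),  |v_rel|² = 169;  v_rel·d = (5)·(-9) + (12)·(-7) = -129
169·t² + 258·t + 66 = 0  ⇒  m = (-129)² − 169·66 = 5487
m = 5487 > 0,  v_rel·d = -129 < 0  ⇒  outside

inside=no margin=5487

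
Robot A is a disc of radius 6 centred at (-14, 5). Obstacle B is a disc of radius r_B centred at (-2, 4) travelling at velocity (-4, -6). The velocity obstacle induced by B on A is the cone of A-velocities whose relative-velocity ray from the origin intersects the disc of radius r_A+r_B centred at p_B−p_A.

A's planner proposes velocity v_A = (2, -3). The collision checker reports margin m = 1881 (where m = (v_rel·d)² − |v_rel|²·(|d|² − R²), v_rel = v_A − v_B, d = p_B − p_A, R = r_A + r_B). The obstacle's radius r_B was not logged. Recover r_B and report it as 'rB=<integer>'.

m = 1881
d = (12, -1);  v_rel = (6, 3),  |v_rel|² = 45
v_rel×d = (6)·(-1) − (3)·(12) = -42
since m = R²·45 − (-42)²:  R² = (1764 + 1881) / 45 = 81
R = √81 = 9  ⇒  r_B = 9 − 6 = 3

rB=3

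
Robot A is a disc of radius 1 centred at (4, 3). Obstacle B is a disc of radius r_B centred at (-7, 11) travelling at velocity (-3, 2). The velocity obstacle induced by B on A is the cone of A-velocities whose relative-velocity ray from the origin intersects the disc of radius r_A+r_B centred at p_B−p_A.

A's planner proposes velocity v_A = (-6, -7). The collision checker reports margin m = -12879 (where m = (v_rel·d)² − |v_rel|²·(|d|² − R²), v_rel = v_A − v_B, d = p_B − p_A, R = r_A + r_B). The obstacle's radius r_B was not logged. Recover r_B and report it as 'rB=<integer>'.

m = -12879
d = (-11, 8);  v_rel = (-3, -9),  |v_rel|² = 90
v_rel×d = (-3)·(8) − (-9)·(-11) = -123
since m = R²·90 − (-123)²:  R² = (15129 + -12879) / 90 = 25
R = √25 = 5  ⇒  r_B = 5 − 1 = 4

rB=4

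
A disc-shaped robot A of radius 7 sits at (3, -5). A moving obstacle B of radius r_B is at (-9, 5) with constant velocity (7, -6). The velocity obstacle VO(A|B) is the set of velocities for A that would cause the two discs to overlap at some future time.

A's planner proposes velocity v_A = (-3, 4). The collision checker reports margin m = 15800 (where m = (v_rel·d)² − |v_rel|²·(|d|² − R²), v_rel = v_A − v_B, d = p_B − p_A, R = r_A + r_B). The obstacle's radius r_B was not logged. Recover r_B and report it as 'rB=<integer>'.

m = 15800
d = (-12, 10);  v_rel = (-10, 10),  |v_rel|² = 200
v_rel×d = (-10)·(10) − (10)·(-12) = 20
since m = R²·200 − 20²:  R² = (400 + 15800) / 200 = 81
R = √81 = 9  ⇒  r_B = 9 − 7 = 2

rB=2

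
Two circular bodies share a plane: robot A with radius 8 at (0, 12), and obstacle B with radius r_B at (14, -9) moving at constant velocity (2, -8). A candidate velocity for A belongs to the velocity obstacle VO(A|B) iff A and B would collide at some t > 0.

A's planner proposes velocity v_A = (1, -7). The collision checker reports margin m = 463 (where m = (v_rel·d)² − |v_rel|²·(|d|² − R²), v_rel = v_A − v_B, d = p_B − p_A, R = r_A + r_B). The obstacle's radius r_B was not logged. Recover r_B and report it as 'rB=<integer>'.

m = 463
d = (14, -21);  v_rel = (-1, 1),  |v_rel|² = 2
v_rel×d = (-1)·(-21) − (1)·(14) = 7
since m = R²·2 − 7²:  R² = (49 + 463) / 2 = 256
R = √256 = 16  ⇒  r_B = 16 − 8 = 8

rB=8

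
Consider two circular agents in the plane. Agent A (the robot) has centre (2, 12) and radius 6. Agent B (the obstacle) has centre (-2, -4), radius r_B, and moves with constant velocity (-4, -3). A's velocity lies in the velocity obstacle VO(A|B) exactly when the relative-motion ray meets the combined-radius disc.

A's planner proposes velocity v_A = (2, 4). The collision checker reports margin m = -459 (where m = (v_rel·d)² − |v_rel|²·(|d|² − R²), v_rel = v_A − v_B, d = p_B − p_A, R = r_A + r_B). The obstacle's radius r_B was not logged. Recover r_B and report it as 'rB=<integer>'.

m = -459
d = (-4, -16);  v_rel = (6, 7),  |v_rel|² = 85
v_rel×d = (6)·(-16) − (7)·(-4) = -68
since m = R²·85 − (-68)²:  R² = (4624 + -459) / 85 = 49
R = √49 = 7  ⇒  r_B = 7 − 6 = 1

rB=1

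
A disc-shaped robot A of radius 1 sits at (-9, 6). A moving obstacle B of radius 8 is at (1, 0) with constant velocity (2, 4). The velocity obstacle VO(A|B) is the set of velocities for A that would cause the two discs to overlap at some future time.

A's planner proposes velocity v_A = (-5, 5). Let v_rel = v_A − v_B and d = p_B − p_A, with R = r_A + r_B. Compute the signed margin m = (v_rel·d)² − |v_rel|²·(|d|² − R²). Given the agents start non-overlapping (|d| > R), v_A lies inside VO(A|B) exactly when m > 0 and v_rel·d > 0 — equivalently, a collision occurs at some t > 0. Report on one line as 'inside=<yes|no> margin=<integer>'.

d = (10, -6),  |d|² = 136;  R = 1+8 = 9,  c = 136−9² = 55
v_rel = (-7, 1),  |v_rel|² = 50;  v_rel·d = (-7)·(10) + (1)·(-6) = -76
50·t² + 152·t + 55 = 0  ⇒  m = (-76)² − 50·55 = 3026
m = 3026 > 0,  v_rel·d = -76 < 0  ⇒  outside

inside=no margin=3026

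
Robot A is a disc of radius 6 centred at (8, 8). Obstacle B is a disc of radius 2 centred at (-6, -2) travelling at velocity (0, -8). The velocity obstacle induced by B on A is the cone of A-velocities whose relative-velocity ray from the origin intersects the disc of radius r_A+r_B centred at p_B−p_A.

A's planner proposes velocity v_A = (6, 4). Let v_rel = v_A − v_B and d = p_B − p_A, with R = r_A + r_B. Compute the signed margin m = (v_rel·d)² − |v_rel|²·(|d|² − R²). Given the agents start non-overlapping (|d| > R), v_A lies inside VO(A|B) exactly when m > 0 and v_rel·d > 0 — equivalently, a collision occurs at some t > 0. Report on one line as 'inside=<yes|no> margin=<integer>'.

d = (-14, -10),  |d|² = 296;  R = 6+2 = 8,  c = 296−8² = 232
v_rel = (6, 12),  |v_rel|² = 180;  v_rel·d = (6)·(-14) + (12)·(-10) = -204
180·t² + 408·t + 232 = 0  ⇒  m = (-204)² − 180·232 = -144
m = -144 < 0,  v_rel·d = -204 < 0  ⇒  outside

inside=no margin=-144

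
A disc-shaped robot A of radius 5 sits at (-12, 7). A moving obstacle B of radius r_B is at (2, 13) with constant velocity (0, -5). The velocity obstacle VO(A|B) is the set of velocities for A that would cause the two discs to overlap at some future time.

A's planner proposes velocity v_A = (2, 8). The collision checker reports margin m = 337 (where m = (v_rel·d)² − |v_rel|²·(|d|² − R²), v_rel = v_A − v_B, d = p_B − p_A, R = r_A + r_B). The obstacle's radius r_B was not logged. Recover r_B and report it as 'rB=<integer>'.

m = 337
d = (14, 6);  v_rel = (2, 13),  |v_rel|² = 173
v_rel×d = (2)·(6) − (13)·(14) = -170
since m = R²·173 − (-170)²:  R² = (28900 + 337) / 173 = 169
R = √169 = 13  ⇒  r_B = 13 − 5 = 8

rB=8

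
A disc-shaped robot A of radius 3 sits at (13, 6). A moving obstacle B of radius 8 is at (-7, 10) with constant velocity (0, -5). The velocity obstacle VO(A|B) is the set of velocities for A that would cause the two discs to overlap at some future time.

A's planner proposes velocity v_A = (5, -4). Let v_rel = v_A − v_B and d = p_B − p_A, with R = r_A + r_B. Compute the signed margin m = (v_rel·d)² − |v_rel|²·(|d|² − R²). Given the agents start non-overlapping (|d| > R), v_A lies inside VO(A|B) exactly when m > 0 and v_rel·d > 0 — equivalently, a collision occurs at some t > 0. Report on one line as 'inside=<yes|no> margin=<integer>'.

d = (-20, 4),  |d|² = 416;  R = 3+8 = 11,  c = 416−11² = 295
v_rel = (5, 1),  |v_rel|² = 26;  v_rel·d = (5)·(-20) + (1)·(4) = -96
26·t² + 192·t + 295 = 0  ⇒  m = (-96)² − 26·295 = 1546
m = 1546 > 0,  v_rel·d = -96 < 0  ⇒  outside

inside=no margin=1546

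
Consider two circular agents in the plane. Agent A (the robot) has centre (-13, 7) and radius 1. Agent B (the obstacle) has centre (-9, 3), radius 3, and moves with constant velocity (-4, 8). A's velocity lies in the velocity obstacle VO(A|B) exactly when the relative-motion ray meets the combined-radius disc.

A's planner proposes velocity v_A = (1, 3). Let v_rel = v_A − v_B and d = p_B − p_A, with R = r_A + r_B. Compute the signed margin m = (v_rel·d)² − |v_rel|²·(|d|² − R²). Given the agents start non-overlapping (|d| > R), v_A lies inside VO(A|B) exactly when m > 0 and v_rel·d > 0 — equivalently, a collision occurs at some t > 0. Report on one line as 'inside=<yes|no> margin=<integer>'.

d = (4, -4),  |d|² = 32;  R = 1+3 = 4,  c = 32−4² = 16
v_rel = (5, -5),  |v_rel|² = 50;  v_rel·d = (5)·(4) + (-5)·(-4) = 40
50·t² − 80·t + 16 = 0  ⇒  m = 40² − 50·16 = 800
m = 800 > 0,  v_rel·d = 40 > 0  ⇒  inside

inside=yes margin=800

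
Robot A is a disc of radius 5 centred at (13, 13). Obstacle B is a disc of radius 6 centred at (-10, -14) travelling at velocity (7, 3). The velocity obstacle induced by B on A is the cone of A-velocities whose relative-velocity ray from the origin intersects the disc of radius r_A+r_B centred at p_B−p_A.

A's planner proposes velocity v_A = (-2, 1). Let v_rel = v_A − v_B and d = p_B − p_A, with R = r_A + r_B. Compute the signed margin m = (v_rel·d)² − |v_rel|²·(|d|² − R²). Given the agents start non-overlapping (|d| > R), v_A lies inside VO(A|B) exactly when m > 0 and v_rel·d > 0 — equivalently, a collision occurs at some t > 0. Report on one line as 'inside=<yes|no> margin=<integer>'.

d = (-23, -27),  |d|² = 1258;  R = 5+6 = 11,  c = 1258−11² = 1137
v_rel = (-9, -2),  |v_rel|² = 85;  v_rel·d = (-9)·(-23) + (-2)·(-27) = 261
85·t² − 522·t + 1137 = 0  ⇒  m = 261² − 85·1137 = -28524
m = -28524 < 0,  v_rel·d = 261 > 0  ⇒  outside

inside=no margin=-28524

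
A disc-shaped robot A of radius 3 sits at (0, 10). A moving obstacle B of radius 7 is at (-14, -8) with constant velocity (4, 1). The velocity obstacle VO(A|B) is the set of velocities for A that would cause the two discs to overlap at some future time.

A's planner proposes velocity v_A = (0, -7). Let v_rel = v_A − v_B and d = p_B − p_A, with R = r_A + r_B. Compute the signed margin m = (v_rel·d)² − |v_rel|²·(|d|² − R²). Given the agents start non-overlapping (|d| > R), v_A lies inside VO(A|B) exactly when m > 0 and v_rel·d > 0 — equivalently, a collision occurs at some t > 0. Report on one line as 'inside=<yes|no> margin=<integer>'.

d = (-14, -18),  |d|² = 520;  R = 3+7 = 10,  c = 520−10² = 420
v_rel = (-4, -8),  |v_rel|² = 80;  v_rel·d = (-4)·(-14) + (-8)·(-18) = 200
80·t² − 400·t + 420 = 0  ⇒  m = 200² − 80·420 = 6400
m = 6400 > 0,  v_rel·d = 200 > 0  ⇒  inside

inside=yes margin=6400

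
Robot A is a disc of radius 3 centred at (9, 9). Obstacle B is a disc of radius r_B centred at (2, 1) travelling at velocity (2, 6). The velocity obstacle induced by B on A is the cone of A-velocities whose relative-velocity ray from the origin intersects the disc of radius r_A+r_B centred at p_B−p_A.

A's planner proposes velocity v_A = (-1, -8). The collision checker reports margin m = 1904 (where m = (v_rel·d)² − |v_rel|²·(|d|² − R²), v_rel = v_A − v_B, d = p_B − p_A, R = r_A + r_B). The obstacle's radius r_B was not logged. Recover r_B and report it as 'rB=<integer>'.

m = 1904
d = (-7, -8);  v_rel = (-3, -14),  |v_rel|² = 205
v_rel×d = (-3)·(-8) − (-14)·(-7) = -74
since m = R²·205 − (-74)²:  R² = (5476 + 1904) / 205 = 36
R = √36 = 6  ⇒  r_B = 6 − 3 = 3

rB=3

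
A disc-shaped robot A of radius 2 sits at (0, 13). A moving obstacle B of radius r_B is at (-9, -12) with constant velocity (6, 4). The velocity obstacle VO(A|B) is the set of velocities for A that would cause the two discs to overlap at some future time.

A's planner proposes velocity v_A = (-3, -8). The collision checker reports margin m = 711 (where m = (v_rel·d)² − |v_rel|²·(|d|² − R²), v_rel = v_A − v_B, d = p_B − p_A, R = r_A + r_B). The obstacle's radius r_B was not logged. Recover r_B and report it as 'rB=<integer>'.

m = 711
d = (-9, -25);  v_rel = (-9, -12),  |v_rel|² = 225
v_rel×d = (-9)·(-25) − (-12)·(-9) = 117
since m = R²·225 − 117²:  R² = (13689 + 711) / 225 = 64
R = √64 = 8  ⇒  r_B = 8 − 2 = 6

rB=6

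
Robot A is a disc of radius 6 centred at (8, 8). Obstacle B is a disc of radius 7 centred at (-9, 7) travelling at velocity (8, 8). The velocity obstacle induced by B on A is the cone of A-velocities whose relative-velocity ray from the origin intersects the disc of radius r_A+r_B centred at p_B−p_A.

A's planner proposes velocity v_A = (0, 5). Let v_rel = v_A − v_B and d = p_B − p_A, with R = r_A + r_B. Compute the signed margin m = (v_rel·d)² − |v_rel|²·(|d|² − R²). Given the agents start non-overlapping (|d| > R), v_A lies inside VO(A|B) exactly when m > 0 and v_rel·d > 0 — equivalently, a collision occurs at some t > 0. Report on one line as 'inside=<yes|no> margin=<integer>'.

d = (-17, -1),  |d|² = 290;  R = 6+7 = 13,  c = 290−13² = 121
v_rel = (-8, -3),  |v_rel|² = 73;  v_rel·d = (-8)·(-17) + (-3)·(-1) = 139
73·t² − 278·t + 121 = 0  ⇒  m = 139² − 73·121 = 10488
m = 10488 > 0,  v_rel·d = 139 > 0  ⇒  inside

inside=yes margin=10488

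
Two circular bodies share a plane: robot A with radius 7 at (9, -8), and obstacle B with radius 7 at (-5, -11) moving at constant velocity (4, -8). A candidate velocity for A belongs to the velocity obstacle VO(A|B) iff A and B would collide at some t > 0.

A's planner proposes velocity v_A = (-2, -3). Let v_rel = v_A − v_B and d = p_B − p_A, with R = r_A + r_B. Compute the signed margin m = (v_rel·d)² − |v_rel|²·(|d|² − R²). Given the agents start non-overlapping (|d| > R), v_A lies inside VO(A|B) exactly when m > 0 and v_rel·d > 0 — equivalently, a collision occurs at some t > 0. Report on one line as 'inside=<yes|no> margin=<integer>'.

d = (-14, -3),  |d|² = 205;  R = 7+7 = 14,  c = 205−14² = 9
v_rel = (-6, 5),  |v_rel|² = 61;  v_rel·d = (-6)·(-14) + (5)·(-3) = 69
61·t² − 138·t + 9 = 0  ⇒  m = 69² − 61·9 = 4212
m = 4212 > 0,  v_rel·d = 69 > 0  ⇒  inside

inside=yes margin=4212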